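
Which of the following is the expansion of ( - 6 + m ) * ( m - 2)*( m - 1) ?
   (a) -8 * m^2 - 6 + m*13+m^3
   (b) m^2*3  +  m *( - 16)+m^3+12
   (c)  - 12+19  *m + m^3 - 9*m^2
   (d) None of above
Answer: d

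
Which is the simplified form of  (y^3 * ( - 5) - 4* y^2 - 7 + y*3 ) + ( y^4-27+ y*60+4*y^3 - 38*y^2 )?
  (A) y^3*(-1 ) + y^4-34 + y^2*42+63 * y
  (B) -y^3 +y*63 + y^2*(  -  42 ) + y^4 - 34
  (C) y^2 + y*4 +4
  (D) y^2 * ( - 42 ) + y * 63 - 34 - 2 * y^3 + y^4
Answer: B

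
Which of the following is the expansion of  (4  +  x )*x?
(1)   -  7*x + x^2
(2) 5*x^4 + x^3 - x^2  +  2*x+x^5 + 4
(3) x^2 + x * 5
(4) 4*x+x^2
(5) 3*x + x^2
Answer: 4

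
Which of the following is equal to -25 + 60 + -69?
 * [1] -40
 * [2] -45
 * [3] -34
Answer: 3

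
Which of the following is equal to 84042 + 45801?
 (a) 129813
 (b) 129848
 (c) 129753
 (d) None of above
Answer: d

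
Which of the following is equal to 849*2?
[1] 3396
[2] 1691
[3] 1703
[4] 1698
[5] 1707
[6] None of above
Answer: 4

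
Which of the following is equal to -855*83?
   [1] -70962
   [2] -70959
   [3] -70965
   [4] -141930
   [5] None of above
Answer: 3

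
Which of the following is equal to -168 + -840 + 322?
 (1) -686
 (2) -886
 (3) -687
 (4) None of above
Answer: 1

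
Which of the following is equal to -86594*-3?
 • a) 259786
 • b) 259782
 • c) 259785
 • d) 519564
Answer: b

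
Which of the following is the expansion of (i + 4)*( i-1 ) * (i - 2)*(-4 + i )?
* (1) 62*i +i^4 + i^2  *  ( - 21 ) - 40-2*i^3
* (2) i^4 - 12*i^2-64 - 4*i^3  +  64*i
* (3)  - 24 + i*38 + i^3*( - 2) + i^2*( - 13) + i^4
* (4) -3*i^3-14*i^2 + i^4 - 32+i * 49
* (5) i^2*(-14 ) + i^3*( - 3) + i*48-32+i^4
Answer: 5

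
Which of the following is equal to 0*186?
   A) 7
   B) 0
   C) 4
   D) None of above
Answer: B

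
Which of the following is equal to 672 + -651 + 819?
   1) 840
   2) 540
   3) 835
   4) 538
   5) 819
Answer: 1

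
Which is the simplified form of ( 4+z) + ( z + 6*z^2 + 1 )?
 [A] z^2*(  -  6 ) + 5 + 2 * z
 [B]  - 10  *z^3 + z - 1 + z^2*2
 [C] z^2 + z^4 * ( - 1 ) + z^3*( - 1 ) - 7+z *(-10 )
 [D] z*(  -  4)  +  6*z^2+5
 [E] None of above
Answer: E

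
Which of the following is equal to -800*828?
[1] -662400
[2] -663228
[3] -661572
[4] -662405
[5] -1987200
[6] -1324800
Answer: 1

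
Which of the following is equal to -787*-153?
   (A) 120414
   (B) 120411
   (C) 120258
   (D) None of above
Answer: B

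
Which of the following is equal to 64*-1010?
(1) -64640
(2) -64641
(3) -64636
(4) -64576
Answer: 1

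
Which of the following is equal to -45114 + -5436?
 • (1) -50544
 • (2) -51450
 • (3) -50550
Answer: 3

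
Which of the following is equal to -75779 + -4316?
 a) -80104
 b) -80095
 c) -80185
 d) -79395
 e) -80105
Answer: b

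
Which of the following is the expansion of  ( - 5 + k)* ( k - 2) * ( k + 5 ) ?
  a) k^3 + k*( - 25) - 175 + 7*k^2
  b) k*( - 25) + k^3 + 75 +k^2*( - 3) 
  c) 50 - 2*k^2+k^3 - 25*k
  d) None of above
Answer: c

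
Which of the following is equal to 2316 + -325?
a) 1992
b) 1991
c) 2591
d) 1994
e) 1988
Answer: b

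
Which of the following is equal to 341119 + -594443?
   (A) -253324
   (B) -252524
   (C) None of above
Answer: A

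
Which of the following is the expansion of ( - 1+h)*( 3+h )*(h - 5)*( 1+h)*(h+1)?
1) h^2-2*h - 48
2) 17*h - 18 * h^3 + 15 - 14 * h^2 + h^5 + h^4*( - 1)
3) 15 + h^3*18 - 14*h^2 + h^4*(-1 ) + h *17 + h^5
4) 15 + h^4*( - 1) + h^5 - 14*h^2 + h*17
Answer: 2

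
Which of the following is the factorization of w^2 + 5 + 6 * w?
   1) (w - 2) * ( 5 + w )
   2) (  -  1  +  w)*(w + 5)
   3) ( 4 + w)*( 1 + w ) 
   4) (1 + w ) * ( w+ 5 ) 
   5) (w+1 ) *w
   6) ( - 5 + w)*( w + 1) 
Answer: 4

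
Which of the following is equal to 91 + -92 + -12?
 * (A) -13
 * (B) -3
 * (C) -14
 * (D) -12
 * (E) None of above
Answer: A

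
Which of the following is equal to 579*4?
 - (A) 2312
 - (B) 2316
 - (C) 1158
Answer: B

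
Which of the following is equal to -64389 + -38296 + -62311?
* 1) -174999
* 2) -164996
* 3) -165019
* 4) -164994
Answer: 2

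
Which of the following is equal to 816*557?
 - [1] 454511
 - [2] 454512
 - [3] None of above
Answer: 2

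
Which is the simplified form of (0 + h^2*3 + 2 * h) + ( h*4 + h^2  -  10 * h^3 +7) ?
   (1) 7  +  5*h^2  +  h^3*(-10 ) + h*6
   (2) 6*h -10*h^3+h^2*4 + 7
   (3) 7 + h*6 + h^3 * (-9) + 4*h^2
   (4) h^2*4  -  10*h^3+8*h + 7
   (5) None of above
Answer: 2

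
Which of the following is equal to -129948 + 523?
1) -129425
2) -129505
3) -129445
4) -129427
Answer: 1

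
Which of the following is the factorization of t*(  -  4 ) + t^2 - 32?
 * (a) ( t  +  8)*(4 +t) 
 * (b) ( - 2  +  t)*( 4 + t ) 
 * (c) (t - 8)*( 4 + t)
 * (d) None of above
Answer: c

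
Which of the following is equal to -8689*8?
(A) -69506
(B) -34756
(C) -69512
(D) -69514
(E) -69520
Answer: C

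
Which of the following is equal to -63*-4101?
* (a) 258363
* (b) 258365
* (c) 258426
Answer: a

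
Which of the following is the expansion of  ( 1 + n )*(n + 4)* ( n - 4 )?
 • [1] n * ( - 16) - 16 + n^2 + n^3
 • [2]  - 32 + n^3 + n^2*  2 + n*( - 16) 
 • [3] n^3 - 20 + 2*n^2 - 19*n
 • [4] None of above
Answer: 1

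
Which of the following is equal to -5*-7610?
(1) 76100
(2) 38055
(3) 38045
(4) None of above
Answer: 4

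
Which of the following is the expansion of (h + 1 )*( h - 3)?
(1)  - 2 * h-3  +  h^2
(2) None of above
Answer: 1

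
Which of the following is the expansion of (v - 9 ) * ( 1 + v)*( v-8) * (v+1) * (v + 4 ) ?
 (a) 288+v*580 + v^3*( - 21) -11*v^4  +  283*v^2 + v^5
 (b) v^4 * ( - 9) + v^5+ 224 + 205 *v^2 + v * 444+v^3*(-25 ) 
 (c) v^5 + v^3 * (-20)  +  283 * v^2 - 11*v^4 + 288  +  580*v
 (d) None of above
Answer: a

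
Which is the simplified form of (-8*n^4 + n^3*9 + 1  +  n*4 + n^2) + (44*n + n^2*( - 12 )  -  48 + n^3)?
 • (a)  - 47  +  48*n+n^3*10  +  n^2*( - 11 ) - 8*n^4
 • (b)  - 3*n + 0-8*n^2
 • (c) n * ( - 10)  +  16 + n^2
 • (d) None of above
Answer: a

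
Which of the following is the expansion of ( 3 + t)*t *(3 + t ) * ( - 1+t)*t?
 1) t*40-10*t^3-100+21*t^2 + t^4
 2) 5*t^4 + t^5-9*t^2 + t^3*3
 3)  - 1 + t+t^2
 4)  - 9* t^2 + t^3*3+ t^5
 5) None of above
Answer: 2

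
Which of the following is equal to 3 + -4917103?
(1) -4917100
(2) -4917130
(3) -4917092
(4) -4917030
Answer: 1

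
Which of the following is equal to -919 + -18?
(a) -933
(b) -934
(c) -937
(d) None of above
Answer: c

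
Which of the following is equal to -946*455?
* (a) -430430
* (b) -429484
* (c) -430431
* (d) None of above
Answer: a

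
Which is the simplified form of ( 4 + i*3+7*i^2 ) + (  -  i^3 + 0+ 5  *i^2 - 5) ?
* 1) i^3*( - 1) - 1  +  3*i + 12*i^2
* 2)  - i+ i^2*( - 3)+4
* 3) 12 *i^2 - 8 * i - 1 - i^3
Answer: 1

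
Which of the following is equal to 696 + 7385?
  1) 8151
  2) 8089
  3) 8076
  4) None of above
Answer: 4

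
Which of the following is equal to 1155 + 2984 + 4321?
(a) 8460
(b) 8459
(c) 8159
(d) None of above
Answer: a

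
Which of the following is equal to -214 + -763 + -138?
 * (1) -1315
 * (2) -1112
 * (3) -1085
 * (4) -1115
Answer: 4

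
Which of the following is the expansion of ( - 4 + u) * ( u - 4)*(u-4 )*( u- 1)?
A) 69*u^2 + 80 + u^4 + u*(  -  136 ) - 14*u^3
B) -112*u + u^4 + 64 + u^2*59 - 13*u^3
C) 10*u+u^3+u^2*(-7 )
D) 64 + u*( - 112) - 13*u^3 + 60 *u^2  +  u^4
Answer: D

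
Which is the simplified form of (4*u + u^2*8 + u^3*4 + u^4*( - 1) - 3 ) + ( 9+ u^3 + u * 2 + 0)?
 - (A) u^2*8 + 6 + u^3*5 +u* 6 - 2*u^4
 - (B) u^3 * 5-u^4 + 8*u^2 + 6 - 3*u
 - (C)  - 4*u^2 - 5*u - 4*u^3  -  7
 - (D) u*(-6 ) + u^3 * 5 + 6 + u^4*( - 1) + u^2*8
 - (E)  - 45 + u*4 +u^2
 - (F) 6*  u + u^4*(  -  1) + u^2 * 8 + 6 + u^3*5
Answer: F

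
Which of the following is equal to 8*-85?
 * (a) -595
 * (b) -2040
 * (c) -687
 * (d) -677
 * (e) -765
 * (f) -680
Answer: f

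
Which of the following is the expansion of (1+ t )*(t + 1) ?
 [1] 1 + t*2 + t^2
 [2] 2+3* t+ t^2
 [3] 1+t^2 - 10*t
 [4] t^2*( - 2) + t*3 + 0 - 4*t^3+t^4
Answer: 1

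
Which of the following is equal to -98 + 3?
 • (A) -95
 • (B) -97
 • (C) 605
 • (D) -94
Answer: A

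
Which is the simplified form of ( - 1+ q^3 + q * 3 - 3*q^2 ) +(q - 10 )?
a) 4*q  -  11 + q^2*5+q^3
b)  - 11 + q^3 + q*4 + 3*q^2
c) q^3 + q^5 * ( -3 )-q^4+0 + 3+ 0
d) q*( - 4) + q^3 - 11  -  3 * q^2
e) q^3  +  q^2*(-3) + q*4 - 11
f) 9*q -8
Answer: e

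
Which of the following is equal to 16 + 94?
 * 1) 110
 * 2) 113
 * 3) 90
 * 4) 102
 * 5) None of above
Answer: 1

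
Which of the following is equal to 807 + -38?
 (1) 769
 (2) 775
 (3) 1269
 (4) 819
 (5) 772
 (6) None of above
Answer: 1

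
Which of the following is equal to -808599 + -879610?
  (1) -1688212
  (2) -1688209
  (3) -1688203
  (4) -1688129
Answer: 2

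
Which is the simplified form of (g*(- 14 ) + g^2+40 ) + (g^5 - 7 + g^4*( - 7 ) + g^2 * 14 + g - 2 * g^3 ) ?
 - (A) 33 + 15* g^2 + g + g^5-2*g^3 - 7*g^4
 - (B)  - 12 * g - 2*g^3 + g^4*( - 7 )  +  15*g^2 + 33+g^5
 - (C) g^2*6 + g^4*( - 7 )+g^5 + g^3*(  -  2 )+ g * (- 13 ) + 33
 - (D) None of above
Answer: D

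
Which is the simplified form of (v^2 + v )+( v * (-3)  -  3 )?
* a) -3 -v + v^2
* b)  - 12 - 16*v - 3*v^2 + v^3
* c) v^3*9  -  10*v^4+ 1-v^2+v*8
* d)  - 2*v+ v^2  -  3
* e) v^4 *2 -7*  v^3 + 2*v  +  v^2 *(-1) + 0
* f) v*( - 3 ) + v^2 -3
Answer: d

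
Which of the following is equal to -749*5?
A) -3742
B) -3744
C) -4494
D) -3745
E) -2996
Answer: D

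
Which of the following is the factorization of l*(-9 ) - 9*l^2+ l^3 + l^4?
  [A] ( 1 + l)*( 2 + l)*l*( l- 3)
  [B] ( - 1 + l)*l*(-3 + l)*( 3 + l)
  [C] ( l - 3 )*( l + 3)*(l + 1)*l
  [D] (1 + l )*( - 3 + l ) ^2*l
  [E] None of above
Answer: C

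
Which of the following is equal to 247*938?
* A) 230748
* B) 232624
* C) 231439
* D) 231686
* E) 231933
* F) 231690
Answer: D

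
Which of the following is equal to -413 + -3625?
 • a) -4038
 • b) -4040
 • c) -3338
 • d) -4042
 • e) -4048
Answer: a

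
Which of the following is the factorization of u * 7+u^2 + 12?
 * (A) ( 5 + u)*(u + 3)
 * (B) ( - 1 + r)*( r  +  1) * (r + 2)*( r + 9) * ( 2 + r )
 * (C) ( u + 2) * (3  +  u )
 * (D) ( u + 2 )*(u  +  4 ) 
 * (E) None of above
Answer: E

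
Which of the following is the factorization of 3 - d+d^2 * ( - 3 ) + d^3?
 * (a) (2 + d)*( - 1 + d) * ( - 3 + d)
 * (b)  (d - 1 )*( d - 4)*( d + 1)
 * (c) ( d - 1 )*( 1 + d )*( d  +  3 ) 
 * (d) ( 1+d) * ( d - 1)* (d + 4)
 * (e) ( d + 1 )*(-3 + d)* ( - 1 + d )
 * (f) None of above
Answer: e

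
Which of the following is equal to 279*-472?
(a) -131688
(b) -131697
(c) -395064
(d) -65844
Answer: a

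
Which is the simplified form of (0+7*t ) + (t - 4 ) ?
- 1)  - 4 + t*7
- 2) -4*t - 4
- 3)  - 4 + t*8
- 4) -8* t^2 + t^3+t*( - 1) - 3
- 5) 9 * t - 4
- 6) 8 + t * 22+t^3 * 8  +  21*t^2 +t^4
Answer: 3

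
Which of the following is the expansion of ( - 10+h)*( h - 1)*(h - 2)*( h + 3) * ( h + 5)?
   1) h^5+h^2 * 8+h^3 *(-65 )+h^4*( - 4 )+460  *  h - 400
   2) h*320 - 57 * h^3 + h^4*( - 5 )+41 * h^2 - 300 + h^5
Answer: 2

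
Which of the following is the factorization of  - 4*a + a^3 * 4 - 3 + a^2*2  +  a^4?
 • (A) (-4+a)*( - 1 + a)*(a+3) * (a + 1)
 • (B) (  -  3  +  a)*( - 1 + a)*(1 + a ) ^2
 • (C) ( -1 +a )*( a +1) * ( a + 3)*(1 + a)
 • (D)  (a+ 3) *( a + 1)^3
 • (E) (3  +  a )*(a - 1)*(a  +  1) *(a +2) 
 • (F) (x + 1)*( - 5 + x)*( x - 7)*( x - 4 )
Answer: C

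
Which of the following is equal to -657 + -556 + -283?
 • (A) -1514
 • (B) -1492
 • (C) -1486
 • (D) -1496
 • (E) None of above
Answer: D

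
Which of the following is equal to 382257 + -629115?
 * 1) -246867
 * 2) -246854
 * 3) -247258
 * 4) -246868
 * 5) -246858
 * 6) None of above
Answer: 5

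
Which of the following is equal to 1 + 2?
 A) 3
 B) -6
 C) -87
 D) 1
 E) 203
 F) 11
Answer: A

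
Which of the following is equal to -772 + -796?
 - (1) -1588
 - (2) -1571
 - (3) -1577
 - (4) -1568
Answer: 4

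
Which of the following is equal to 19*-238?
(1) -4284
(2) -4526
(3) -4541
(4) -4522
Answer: 4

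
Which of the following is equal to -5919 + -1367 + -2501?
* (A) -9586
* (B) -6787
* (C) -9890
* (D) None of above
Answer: D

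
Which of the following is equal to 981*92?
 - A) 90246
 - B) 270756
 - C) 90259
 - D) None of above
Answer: D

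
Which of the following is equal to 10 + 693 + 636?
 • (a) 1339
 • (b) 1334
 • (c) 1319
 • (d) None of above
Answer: a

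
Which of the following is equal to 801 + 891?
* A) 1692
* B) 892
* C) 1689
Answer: A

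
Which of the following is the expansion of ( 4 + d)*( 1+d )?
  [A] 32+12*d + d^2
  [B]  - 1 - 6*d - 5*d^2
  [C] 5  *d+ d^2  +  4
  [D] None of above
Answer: C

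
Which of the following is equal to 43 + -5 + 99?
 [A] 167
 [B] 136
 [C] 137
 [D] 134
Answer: C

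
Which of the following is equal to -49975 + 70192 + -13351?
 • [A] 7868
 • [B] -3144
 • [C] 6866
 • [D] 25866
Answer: C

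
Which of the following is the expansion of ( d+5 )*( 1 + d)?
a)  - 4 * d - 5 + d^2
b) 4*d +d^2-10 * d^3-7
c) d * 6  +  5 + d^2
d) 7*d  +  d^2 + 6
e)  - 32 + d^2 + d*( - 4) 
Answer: c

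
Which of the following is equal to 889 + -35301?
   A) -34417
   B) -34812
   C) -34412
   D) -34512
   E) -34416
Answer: C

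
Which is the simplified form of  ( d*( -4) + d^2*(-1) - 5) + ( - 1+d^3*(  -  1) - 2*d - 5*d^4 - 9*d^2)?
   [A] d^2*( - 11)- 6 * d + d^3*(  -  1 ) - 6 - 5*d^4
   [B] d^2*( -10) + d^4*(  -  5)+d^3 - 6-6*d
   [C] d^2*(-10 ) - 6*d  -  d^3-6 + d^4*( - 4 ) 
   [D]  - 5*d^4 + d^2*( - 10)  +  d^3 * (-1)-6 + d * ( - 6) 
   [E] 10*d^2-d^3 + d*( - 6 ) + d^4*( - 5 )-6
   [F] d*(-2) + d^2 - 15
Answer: D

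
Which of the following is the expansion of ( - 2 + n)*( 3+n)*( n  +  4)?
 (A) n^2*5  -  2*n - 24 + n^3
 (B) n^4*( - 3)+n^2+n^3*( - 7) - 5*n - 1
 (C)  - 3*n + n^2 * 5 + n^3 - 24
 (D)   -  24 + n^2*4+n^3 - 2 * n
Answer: A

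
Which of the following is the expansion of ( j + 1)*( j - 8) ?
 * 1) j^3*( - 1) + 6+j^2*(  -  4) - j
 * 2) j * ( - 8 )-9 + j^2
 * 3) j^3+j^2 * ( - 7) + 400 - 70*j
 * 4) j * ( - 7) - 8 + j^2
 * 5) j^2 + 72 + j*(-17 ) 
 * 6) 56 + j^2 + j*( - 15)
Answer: 4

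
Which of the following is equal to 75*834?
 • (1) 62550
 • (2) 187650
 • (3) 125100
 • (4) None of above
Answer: 1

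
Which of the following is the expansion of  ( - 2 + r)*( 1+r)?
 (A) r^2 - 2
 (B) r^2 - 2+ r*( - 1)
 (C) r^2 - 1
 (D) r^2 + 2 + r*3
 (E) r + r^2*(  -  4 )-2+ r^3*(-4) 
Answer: B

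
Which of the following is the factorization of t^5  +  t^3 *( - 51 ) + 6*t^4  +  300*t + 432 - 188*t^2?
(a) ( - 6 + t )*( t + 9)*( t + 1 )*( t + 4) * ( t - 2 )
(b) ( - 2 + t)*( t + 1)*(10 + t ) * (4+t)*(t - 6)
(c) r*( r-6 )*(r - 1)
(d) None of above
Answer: a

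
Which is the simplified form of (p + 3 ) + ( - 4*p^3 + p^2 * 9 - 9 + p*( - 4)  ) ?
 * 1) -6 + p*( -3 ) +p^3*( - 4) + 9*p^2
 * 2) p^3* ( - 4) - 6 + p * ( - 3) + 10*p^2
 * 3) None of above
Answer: 1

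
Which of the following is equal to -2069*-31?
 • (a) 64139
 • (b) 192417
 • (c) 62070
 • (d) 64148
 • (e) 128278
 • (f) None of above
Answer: a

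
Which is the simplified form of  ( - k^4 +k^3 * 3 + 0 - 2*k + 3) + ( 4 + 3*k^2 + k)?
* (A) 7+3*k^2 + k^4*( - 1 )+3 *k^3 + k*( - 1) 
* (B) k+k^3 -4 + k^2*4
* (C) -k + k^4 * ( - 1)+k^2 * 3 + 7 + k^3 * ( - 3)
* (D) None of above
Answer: A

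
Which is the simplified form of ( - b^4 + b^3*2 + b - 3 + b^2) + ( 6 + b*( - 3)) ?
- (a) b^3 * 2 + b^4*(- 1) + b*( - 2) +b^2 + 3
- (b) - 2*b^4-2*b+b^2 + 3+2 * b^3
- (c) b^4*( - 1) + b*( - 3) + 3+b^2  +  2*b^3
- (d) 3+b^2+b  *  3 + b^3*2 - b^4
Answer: a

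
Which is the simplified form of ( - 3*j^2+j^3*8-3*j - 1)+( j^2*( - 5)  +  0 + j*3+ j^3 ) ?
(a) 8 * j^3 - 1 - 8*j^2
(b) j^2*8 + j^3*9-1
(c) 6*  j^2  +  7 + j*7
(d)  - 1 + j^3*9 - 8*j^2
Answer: d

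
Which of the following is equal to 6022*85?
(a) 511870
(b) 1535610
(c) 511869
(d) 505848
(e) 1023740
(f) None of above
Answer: a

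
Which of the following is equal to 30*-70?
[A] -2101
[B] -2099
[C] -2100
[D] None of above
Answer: C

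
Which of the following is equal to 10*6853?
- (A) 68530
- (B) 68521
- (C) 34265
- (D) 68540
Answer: A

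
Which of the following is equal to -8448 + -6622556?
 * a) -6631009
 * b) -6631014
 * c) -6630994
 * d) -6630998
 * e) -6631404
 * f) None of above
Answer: f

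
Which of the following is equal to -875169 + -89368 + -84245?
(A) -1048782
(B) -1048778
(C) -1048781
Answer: A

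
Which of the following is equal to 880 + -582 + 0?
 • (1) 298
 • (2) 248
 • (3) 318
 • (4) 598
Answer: 1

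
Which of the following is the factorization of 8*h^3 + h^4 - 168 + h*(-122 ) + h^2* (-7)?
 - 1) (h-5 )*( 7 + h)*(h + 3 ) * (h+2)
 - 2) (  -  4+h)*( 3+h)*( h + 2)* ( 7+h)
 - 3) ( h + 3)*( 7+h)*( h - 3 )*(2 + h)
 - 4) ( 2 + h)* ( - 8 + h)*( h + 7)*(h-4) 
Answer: 2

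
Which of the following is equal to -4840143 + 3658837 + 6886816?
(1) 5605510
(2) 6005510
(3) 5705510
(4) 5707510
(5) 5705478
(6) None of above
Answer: 3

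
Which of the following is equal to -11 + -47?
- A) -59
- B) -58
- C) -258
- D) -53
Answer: B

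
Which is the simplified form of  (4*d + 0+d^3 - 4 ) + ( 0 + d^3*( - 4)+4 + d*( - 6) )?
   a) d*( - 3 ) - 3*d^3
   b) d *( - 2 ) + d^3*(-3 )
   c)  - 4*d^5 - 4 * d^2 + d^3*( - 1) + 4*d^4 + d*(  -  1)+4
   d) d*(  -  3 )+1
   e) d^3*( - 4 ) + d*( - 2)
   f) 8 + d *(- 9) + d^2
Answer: b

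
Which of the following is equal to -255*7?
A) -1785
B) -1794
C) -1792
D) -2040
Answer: A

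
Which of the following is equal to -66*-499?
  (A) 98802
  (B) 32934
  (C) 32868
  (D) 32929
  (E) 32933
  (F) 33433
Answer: B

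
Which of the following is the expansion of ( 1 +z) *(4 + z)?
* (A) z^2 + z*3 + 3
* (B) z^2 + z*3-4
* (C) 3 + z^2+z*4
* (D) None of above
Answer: D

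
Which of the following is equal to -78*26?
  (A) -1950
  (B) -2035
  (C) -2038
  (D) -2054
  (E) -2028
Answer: E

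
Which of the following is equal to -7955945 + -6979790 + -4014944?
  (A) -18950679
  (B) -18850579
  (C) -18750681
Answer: A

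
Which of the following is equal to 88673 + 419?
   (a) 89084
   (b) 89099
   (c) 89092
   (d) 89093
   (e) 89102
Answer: c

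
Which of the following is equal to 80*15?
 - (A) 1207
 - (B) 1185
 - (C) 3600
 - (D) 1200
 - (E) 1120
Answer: D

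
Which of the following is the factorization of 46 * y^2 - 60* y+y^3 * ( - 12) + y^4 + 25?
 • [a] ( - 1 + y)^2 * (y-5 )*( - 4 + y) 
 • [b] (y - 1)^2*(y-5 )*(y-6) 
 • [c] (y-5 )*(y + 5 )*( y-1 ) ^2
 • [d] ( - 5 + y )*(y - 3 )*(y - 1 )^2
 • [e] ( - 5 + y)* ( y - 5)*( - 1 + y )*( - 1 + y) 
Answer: e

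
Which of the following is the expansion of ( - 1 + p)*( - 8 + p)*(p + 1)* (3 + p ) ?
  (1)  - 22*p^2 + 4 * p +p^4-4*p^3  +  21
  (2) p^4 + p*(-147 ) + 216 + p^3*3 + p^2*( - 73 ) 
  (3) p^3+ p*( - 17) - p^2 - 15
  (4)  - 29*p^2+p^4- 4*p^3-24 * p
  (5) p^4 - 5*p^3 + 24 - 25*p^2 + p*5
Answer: 5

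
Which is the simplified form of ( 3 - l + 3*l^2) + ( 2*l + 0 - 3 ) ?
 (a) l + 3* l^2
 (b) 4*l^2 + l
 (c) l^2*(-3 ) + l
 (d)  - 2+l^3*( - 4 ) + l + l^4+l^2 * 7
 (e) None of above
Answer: a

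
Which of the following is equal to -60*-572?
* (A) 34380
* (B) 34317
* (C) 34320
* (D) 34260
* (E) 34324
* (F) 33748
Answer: C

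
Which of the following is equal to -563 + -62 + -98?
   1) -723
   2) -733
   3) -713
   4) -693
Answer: 1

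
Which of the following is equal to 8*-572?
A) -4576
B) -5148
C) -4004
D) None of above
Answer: A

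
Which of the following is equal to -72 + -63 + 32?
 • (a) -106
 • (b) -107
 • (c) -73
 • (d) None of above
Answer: d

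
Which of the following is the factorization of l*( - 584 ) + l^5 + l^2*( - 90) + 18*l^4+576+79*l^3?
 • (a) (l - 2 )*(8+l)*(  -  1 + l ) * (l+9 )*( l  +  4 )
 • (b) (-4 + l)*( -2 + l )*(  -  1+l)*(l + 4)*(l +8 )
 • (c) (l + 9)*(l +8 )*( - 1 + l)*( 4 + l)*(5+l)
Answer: a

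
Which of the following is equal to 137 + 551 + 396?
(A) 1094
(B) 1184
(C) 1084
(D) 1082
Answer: C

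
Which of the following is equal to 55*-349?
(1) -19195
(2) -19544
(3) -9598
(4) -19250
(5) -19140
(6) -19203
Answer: 1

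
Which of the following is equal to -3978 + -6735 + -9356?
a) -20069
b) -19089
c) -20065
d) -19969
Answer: a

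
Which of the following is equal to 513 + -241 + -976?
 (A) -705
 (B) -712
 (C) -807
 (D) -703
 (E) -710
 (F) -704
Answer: F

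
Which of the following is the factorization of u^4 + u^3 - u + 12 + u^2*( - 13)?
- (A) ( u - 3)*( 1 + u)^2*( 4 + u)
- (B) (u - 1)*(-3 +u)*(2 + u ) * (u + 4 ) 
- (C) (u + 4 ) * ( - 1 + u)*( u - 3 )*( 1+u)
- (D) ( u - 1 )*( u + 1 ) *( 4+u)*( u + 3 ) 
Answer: C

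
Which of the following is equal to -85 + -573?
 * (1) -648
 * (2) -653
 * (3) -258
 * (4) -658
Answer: 4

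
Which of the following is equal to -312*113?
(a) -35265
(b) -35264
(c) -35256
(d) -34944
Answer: c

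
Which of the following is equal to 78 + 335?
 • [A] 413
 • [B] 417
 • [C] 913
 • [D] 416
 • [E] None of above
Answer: A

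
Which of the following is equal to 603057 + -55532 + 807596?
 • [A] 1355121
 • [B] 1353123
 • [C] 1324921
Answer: A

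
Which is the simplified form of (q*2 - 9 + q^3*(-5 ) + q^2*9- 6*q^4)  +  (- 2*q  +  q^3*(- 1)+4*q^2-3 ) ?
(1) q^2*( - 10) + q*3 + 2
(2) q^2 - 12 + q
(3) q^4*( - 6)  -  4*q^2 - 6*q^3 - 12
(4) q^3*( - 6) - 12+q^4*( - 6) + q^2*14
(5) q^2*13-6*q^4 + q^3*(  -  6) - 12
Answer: 5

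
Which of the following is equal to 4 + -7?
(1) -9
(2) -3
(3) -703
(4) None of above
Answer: 2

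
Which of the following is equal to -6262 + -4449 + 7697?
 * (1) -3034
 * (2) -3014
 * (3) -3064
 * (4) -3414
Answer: 2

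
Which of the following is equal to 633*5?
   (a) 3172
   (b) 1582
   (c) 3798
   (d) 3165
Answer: d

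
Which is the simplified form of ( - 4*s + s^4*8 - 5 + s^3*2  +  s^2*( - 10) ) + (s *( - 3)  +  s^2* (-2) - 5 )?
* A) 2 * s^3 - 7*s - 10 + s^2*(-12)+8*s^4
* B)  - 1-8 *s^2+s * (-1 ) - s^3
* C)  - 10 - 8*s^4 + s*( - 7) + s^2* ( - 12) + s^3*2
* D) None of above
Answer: A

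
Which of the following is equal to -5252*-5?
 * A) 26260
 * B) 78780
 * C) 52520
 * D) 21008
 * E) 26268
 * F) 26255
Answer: A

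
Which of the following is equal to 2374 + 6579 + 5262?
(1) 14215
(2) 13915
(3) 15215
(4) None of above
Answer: 1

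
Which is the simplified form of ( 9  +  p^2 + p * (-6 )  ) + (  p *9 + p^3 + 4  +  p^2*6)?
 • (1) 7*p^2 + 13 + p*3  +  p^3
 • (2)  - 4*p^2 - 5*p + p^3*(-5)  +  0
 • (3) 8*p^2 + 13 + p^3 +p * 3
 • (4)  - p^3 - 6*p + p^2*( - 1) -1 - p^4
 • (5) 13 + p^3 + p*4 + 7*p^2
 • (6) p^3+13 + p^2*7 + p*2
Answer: 1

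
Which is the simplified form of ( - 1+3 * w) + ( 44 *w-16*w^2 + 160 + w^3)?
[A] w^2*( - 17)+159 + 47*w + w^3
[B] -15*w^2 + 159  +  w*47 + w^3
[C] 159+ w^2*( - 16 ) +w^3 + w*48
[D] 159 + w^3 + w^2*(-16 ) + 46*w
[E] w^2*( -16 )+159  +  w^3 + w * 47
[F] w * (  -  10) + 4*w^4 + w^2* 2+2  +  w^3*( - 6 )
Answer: E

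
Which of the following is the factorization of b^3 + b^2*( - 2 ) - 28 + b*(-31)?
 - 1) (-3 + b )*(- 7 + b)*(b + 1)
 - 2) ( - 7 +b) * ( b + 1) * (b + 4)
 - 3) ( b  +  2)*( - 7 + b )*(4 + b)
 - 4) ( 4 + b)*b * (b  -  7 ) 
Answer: 2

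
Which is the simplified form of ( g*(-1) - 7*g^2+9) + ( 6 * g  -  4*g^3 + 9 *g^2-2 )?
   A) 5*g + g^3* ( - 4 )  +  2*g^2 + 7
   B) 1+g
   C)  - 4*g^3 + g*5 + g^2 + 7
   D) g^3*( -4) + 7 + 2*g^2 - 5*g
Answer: A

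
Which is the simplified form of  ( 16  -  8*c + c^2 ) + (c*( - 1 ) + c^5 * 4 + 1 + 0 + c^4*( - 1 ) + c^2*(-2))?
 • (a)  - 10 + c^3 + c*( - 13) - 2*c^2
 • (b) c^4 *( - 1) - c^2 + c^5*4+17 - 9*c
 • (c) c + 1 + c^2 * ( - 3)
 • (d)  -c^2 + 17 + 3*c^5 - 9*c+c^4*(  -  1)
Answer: b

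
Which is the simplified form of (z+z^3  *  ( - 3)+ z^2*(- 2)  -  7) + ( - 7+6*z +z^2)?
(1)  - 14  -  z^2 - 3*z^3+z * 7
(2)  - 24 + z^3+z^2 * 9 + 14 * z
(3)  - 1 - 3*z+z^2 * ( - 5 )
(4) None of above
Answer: 1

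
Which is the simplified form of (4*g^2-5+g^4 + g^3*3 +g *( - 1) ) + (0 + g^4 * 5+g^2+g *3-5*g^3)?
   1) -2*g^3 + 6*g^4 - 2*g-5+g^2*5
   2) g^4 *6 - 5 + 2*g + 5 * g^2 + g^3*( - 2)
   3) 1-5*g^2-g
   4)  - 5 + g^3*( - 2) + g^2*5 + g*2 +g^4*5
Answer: 2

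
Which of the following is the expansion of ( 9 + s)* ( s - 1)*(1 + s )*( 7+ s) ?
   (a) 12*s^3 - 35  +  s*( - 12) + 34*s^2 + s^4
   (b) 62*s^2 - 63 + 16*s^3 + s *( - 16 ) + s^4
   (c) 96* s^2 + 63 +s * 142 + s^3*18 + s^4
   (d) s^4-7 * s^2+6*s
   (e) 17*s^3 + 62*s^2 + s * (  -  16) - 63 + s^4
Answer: b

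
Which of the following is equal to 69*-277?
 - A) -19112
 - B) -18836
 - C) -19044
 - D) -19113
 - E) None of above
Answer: D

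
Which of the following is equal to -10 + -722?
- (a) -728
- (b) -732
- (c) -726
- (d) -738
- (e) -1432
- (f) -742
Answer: b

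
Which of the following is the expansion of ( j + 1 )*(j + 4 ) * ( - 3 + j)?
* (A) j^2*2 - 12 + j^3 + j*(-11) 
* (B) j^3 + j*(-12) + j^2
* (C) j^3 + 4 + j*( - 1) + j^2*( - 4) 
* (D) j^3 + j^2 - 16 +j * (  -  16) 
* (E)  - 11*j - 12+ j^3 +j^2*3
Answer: A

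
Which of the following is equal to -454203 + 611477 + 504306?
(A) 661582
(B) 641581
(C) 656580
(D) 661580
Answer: D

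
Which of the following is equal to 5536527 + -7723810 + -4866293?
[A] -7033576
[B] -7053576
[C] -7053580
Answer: B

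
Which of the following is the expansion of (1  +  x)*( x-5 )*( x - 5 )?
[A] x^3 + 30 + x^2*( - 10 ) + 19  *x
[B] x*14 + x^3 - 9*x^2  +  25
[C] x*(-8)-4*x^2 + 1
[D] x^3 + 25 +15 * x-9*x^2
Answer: D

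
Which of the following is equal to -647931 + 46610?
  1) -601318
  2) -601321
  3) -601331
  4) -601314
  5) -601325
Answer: 2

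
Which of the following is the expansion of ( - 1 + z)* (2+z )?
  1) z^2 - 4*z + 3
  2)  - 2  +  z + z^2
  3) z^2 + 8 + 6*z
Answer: 2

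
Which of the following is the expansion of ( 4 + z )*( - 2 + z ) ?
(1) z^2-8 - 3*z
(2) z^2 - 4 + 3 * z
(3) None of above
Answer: 3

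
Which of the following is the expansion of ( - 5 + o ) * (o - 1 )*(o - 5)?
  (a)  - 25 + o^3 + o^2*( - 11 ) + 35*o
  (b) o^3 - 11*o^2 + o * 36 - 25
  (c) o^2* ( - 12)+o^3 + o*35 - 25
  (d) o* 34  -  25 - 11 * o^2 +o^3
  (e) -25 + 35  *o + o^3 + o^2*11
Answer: a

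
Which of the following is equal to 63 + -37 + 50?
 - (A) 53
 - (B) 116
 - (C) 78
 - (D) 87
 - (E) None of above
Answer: E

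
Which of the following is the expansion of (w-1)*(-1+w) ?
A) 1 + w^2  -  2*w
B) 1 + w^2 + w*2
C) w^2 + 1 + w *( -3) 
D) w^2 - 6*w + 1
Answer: A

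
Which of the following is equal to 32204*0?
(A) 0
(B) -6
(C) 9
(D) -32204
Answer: A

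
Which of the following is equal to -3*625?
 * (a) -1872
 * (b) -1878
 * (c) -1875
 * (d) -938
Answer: c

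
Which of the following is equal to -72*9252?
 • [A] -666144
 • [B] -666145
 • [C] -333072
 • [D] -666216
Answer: A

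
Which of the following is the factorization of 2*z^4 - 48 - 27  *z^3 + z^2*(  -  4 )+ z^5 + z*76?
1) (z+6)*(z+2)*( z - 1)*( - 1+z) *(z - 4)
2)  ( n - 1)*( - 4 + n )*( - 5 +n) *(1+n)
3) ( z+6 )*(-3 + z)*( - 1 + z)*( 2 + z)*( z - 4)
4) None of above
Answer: 1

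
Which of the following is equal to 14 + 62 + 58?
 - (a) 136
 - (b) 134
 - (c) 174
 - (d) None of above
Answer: b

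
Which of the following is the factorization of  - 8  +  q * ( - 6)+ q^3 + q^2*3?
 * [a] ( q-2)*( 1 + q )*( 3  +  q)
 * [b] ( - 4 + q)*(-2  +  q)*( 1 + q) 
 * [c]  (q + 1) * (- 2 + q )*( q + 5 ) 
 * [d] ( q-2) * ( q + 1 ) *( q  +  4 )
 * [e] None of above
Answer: d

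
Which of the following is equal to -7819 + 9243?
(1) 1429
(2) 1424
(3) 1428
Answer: 2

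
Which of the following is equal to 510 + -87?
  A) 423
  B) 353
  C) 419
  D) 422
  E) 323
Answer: A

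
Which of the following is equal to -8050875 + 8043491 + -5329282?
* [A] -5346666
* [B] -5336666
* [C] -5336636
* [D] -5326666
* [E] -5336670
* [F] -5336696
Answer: B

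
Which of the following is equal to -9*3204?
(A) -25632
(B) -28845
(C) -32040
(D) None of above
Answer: D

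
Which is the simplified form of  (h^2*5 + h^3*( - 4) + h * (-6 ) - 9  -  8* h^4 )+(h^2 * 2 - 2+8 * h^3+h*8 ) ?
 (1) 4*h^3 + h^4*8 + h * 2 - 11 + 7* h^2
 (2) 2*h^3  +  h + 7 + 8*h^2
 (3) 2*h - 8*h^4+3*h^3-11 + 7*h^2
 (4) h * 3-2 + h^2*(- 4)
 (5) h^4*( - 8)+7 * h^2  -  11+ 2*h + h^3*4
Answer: 5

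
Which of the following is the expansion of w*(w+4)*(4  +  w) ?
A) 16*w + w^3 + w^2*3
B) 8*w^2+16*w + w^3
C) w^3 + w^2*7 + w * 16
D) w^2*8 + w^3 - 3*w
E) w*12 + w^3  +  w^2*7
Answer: B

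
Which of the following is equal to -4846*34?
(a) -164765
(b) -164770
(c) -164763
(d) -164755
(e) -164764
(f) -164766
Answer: e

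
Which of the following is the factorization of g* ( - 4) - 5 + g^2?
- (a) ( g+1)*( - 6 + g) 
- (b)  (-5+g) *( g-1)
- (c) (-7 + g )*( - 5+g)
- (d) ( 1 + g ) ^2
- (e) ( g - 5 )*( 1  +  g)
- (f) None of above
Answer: e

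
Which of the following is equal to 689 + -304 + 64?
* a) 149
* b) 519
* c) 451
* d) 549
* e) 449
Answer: e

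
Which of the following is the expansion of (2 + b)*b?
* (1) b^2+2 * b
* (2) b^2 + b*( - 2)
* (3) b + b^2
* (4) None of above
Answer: 1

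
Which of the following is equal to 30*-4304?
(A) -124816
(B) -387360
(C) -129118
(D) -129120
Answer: D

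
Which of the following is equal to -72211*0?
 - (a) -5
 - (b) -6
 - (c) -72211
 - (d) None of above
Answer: d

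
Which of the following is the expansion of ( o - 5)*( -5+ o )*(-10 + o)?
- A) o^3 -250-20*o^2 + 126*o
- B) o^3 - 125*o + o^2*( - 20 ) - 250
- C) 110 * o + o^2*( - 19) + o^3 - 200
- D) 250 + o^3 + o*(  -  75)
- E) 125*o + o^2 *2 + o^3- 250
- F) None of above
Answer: F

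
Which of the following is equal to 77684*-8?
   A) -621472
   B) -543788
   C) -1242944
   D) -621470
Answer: A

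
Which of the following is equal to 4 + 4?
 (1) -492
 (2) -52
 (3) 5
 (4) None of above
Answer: 4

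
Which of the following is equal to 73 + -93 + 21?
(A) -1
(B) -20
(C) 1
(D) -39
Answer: C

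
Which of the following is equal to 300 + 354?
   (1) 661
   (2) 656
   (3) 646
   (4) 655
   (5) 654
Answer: 5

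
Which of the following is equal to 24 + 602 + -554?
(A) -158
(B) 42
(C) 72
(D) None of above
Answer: C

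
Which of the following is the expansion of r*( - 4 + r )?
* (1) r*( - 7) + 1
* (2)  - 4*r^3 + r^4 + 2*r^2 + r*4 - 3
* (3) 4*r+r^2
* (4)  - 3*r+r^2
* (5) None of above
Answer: 5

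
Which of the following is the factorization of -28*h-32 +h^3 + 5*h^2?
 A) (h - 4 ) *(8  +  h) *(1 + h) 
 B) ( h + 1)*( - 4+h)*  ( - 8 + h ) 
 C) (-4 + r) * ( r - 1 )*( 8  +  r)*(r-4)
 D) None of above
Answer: A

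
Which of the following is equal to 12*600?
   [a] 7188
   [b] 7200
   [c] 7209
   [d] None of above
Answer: b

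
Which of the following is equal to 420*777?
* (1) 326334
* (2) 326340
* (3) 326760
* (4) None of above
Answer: 2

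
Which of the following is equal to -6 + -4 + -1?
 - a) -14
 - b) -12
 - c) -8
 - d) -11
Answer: d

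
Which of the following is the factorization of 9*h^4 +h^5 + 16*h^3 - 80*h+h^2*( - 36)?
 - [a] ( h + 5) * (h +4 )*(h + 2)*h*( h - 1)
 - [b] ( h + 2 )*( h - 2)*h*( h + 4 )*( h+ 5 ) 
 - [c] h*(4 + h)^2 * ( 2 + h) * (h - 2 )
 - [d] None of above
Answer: b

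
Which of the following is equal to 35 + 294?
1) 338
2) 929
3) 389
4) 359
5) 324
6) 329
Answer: 6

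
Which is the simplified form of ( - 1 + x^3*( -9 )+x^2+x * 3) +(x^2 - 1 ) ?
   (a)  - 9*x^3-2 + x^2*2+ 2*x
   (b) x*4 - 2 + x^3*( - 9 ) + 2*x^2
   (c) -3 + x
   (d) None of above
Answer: d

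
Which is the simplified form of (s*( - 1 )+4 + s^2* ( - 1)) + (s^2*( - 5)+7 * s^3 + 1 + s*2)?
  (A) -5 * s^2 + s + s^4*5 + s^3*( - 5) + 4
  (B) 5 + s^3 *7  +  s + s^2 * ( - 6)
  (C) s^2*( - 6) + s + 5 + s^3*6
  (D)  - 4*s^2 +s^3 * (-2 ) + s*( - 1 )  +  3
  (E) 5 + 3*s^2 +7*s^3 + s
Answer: B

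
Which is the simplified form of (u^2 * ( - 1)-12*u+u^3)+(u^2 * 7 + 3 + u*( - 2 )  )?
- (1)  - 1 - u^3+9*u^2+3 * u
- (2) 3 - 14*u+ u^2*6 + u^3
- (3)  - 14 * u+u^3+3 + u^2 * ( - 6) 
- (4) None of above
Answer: 2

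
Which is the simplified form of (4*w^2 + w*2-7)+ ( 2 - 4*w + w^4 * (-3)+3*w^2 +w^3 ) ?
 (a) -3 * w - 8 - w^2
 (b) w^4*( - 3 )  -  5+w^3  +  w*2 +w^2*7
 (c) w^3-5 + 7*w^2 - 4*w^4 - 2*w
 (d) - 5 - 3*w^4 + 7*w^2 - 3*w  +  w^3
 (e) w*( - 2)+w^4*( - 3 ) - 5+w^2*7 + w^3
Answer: e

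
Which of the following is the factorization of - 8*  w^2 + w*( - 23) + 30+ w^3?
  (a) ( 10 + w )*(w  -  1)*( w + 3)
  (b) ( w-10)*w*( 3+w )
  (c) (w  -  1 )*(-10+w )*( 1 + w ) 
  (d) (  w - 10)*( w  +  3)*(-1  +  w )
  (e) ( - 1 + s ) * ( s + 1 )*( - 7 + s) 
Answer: d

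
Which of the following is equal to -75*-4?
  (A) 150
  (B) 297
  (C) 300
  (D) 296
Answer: C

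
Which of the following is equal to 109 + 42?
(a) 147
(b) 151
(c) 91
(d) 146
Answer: b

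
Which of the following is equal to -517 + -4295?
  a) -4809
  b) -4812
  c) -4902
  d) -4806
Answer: b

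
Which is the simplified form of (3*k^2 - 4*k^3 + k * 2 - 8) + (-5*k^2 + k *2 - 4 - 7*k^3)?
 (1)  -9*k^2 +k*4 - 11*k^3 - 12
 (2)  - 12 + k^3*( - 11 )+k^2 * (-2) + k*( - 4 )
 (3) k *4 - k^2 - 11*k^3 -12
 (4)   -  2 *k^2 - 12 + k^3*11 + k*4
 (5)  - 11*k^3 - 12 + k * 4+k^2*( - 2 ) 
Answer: 5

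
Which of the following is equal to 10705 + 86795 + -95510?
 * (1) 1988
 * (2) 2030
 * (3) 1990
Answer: 3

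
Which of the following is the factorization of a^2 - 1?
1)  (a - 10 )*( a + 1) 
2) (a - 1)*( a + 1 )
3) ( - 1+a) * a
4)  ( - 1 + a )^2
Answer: 2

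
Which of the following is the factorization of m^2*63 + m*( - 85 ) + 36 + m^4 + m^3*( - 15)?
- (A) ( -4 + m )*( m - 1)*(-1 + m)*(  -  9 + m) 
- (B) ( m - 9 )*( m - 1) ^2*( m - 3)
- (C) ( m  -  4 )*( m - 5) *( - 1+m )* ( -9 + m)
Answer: A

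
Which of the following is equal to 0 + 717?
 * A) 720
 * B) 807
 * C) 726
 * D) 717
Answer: D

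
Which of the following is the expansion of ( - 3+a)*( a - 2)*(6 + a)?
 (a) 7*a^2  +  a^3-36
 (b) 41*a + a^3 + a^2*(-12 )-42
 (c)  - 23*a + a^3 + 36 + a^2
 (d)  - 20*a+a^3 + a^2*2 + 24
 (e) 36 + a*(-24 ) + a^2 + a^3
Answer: e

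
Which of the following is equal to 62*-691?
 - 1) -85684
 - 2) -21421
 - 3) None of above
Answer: 3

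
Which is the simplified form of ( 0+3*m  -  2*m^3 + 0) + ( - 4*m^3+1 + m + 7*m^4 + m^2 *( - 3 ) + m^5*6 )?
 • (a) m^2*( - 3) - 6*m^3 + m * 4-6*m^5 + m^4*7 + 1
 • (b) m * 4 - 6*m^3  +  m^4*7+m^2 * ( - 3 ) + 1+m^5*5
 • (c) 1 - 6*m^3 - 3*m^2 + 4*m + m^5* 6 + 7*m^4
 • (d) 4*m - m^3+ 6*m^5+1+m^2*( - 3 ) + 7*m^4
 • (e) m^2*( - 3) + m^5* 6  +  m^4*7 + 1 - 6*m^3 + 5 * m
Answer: c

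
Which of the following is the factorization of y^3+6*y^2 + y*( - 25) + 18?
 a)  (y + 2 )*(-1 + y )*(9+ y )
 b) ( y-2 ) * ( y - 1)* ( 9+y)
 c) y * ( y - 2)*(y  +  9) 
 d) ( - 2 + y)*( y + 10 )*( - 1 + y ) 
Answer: b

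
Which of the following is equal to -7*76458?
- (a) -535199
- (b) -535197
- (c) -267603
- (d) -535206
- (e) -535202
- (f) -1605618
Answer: d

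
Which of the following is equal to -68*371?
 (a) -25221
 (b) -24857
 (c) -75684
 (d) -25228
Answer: d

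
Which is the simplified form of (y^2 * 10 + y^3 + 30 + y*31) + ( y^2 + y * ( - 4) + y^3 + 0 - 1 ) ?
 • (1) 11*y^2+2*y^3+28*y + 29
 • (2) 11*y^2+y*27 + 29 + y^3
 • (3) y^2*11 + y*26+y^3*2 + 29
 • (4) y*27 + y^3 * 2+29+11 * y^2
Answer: 4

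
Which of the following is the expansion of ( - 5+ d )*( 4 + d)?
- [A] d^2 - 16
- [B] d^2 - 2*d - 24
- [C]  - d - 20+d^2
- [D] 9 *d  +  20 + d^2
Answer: C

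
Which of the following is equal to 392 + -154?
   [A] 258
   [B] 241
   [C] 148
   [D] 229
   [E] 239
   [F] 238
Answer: F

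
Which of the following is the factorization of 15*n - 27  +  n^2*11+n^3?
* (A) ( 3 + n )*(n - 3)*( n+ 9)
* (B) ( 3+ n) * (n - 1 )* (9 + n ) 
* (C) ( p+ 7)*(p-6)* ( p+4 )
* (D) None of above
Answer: B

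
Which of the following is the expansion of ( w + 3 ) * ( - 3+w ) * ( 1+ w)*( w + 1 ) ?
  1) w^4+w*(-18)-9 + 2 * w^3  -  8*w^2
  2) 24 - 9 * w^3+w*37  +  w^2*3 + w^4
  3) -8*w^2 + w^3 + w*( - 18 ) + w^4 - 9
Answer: 1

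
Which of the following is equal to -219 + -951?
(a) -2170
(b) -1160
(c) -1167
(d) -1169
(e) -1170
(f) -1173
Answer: e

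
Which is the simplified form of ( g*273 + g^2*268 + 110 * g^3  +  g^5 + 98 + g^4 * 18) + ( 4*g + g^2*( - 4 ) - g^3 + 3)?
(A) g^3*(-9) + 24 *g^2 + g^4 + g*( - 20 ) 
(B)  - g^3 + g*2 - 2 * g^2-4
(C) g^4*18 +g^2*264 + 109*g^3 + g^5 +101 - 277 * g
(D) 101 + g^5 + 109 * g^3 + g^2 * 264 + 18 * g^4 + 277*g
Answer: D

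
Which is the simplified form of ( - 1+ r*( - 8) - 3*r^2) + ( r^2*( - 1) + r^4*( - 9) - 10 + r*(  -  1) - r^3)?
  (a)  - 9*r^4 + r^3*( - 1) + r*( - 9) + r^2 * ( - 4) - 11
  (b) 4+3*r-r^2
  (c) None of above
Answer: a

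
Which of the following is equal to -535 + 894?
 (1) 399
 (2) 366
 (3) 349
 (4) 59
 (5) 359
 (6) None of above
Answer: 5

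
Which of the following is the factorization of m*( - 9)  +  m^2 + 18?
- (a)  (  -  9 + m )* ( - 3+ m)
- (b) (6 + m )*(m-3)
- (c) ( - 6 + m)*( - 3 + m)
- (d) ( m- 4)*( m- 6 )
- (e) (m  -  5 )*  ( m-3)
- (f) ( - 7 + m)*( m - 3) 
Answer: c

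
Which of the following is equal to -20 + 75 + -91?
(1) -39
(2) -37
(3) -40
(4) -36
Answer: 4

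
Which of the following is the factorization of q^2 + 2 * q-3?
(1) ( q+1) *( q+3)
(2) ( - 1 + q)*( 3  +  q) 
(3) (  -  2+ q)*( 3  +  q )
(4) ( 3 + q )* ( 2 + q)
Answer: 2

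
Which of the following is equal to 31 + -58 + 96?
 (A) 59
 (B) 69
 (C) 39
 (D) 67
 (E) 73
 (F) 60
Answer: B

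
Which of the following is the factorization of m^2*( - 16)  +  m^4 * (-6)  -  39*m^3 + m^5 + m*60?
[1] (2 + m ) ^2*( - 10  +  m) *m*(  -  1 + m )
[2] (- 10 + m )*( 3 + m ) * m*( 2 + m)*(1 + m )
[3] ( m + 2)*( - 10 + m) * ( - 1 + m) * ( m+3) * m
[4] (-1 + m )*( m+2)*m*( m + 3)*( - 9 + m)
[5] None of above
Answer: 3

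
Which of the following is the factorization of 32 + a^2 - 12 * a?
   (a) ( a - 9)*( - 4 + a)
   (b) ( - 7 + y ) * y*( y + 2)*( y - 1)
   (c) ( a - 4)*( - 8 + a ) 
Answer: c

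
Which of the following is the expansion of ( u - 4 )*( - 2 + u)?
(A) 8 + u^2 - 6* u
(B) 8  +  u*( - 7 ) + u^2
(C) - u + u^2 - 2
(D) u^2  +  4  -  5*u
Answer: A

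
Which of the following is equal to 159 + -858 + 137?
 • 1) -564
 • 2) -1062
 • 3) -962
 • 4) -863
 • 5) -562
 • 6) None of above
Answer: 5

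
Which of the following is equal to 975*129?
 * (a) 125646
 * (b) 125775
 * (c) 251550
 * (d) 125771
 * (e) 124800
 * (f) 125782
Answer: b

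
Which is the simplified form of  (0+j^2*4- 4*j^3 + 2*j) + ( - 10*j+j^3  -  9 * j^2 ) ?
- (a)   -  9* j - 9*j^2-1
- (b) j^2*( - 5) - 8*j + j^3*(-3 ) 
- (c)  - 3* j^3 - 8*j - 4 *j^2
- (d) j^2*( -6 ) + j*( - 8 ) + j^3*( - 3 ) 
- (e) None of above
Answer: b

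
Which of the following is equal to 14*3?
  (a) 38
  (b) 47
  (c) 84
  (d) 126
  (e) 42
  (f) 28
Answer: e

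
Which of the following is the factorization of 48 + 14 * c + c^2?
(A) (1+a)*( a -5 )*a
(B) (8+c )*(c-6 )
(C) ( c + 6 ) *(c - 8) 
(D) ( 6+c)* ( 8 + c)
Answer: D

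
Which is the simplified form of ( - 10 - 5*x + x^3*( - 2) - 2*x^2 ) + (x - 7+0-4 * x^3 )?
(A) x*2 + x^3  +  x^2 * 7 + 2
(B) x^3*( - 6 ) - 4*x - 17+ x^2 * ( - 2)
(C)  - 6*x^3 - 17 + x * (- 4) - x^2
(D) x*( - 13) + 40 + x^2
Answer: B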